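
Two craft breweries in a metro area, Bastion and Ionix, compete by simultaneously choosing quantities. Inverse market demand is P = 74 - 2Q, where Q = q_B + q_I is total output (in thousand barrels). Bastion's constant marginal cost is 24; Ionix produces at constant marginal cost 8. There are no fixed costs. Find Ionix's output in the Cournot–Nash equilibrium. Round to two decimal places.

Bastion's profit: π_B = (74 - 2Q)q_B - (24q_B). Setting ∂π_B/∂q_B = 0: 50 - 4q_B - 2(q_I) = 0.
Ionix's profit: π_I = (74 - 2Q)q_I - (8q_I). Setting ∂π_I/∂q_I = 0: 66 - 4q_I - 2(q_B) = 0.
Best responses: q_B = (50 - 2q_I)/4, q_I = (66 - 2q_B)/4.
Substituting one into the other gives q_B = 17/3 and q_I = 41/3.

13.67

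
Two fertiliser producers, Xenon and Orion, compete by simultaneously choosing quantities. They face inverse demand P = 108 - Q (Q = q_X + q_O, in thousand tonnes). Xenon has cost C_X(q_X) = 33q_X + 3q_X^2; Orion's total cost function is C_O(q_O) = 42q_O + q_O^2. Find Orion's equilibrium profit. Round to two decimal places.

427.07

Xenon's profit: π_X = (108 - Q)q_X - (33q_X + 3q_X²). Setting ∂π_X/∂q_X = 0: 75 - 8q_X - (q_O) = 0.
Orion's profit: π_O = (108 - Q)q_O - (42q_O + q_O²). Setting ∂π_O/∂q_O = 0: 66 - 4q_O - (q_X) = 0.
Best responses: q_X = (75 - q_O)/8, q_O = (66 - q_X)/4.
Substituting one into the other gives q_X = 234/31 and q_O = 453/31.
Price P = 108 - 687/31 = 85.8387.
Orion's profit: 85.8387·(453/31) - 42·(453/31) - (453/31)² = 427.0739.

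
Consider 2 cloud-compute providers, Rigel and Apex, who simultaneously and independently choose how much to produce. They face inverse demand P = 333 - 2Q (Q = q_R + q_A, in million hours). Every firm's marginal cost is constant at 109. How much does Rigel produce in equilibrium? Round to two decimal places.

Each firm earns π_i = (333 - 2Q)q_i - 109q_i.
Setting ∂π_i/∂q_i = 0 with rivals' quantities fixed: 224 - 4q_i - 2q_j = 0.
By symmetry each firm produces the same amount; substituting q_j = q_i yields q_i = 224/6 = 112/3.

37.33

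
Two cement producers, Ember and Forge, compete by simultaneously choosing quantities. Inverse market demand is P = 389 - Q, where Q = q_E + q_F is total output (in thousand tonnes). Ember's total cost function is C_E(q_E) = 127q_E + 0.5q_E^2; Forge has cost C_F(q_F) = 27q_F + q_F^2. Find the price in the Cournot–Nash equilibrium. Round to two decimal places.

Ember's profit: π_E = (389 - Q)q_E - (127q_E + (1/2)q_E²). Setting ∂π_E/∂q_E = 0: 262 - 3q_E - (q_F) = 0.
Forge's profit: π_F = (389 - Q)q_F - (27q_F + q_F²). Setting ∂π_F/∂q_F = 0: 362 - 4q_F - (q_E) = 0.
Best responses: q_E = (262 - q_F)/3, q_F = (362 - q_E)/4.
Solving the pair: q_E = 686/11, q_F = 824/11.
Total output Q = 1510/11, so price P = 389 - 1510/11 = 251.7273.

251.73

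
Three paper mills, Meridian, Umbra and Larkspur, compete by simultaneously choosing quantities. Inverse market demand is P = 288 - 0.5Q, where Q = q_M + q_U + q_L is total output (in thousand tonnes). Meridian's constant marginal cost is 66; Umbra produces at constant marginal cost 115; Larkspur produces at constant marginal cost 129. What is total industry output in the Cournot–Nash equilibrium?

Meridian's profit: π_M = (288 - 0.5Q)q_M - (66q_M). Setting ∂π_M/∂q_M = 0: 222 - q_M - (1/2)(q_U + q_L) = 0.
Umbra's first-order condition: 173 - q_U - (1/2)(q_M + q_L) = 0.
Larkspur's first-order condition: 159 - q_L - (1/2)(q_M + q_U) = 0.
Adding the 3 conditions: 554 − Q − Q = 0, i.e. Q = 277.
Back-substituting: q_M = (222 − 277/2)/(1/2) = 167, q_U = (173 − 277/2)/(1/2) = 69, q_L = (159 − 277/2)/(1/2) = 41.
Total output Q = 167 + 69 + 41 = 277.

277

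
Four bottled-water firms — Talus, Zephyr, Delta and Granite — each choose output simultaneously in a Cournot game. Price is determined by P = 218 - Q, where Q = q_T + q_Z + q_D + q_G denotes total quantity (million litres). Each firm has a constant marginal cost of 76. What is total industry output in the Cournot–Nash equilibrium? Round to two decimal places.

Each firm earns π_i = (218 - Q)q_i - 76q_i.
Setting ∂π_i/∂q_i = 0 with rivals' quantities fixed: 142 - 2q_i - Σ_{j≠i} q_j = 0.
By symmetry each firm produces the same amount; substituting Σ_{j≠i} q_j = 3q_i yields q_i = 142/5.
Total output Q = 142/5 + 142/5 + 142/5 + 142/5 = 568/5.

113.60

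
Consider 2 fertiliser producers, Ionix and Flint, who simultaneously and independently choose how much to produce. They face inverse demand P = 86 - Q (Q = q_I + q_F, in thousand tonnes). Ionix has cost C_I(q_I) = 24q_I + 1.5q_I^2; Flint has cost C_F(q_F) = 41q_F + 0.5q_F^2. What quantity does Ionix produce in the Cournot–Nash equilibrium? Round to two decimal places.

10.07

Ionix's profit: π_I = (86 - Q)q_I - (24q_I + (3/2)q_I²). Setting ∂π_I/∂q_I = 0: 62 - 5q_I - (q_F) = 0.
Flint's profit: π_F = (86 - Q)q_F - (41q_F + (1/2)q_F²). Setting ∂π_F/∂q_F = 0: 45 - 3q_F - (q_I) = 0.
So q_I = (62 - q_F)/5 and q_F = (45 - q_I)/3.
Solving the pair: q_I = 141/14, q_F = 163/14.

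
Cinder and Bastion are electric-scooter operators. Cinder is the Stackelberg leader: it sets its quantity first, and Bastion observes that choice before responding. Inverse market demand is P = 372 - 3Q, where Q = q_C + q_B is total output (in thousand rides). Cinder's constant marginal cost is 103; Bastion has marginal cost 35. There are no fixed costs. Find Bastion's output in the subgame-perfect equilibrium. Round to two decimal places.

39.42

Solve by backward induction. Given q_C, the follower Bastion maximises π_B = (372 - 3q_C - 3q_B)q_B - 35q_B.
Setting the follower's marginal profit to zero, 337 - 3q_C - 6q_B = 0, i.e. q_B = (337 - 3q_C)/6.
Cinder substitutes q_B(q_C) into its own profit: π_C = q_C(372 - 3q_C - (337 - 3q_C)/2) - 103q_C = (407/2 - (3/2)q_C)q_C - 103q_C.
Maximising: ∂π_C/∂q_C = 201/2 - 3q_C = 0, giving q_C = 67/2.
Then q_B = (337 - 3·(67/2))/6 = 473/12.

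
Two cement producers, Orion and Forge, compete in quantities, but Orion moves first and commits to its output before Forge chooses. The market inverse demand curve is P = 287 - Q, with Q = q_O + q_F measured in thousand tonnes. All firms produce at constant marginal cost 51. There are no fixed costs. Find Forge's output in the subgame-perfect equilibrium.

59

The follower Forge best-responds to any q_O: π_F = (287 - Q)q_F - 51q_F.
Setting the follower's marginal profit to zero, 236 - q_O - 2q_F = 0, i.e. q_F = (236 - q_O)/2.
Orion substitutes q_F(q_O) into its own profit: π_O = q_O(287 - q_O - (236 - q_O)/2) - 51q_O = (169 - (1/2)q_O)q_O - 51q_O.
Leader FOC: 118 - q_O = 0, so q_O = 118.
Then q_F = (236 - 118)/2 = 59.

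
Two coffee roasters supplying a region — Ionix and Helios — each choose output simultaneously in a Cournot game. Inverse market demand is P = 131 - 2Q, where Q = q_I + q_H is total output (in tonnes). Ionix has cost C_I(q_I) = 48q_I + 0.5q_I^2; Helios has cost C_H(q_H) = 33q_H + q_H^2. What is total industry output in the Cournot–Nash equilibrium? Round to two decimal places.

24.08

Ionix's profit: π_I = (131 - 2Q)q_I - (48q_I + (1/2)q_I²). Setting ∂π_I/∂q_I = 0: 83 - 5q_I - 2(q_H) = 0.
Helios's first-order condition: 98 - 6q_H - 2(q_I) = 0.
Rearranging gives the reaction functions q_I = (83 - 2q_H)/5 and q_H = (98 - 2q_I)/6.
Solving the pair: q_I = 151/13, q_H = 162/13.
Total output Q = 151/13 + 162/13 = 313/13.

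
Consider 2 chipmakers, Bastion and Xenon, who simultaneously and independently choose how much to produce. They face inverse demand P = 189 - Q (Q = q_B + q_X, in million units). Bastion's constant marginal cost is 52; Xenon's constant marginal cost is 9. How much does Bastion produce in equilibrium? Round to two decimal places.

Bastion's profit: π_B = (189 - Q)q_B - (52q_B). Setting ∂π_B/∂q_B = 0: 137 - 2q_B - (q_X) = 0.
Xenon's first-order condition: 180 - 2q_X - (q_B) = 0.
Rearranging gives the reaction functions q_B = (137 - q_X)/2 and q_X = (180 - q_B)/2.
Substituting one into the other gives q_B = 94/3 and q_X = 223/3.

31.33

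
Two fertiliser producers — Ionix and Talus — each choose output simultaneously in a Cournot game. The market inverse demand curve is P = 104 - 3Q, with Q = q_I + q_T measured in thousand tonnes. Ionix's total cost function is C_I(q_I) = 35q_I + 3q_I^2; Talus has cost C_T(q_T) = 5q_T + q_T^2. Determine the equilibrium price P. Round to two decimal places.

61.38

Ionix's profit: π_I = (104 - 3Q)q_I - (35q_I + 3q_I²). Setting ∂π_I/∂q_I = 0: 69 - 12q_I - 3(q_T) = 0.
Talus's first-order condition: 99 - 8q_T - 3(q_I) = 0.
Rearranging gives the reaction functions q_I = (69 - 3q_T)/12 and q_T = (99 - 3q_I)/8.
Solving the pair: q_I = 85/29, q_T = 327/29.
Total output Q = 412/29, so price P = 104 - 3·(412/29) = 1780/29.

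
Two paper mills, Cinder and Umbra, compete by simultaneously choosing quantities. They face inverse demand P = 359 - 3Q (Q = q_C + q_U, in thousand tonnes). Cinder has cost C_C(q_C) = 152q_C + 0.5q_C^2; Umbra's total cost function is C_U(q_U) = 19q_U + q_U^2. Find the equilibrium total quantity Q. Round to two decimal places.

Cinder's profit: π_C = (359 - 3Q)q_C - (152q_C + (1/2)q_C²). Setting ∂π_C/∂q_C = 0: 207 - 7q_C - 3(q_U) = 0.
Umbra's profit: π_U = (359 - 3Q)q_U - (19q_U + q_U²). Setting ∂π_U/∂q_U = 0: 340 - 8q_U - 3(q_C) = 0.
Best responses: q_C = (207 - 3q_U)/7, q_U = (340 - 3q_C)/8.
Solving the pair: q_C = 636/47, q_U = 1759/47.
Total output Q = 636/47 + 1759/47 = 50.9574.

50.96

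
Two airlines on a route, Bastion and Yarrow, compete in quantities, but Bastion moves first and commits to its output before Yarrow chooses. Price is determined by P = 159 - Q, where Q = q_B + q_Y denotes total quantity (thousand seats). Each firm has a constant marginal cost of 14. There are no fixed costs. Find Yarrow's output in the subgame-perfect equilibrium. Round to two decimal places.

Solve by backward induction. Given q_B, the follower Yarrow maximises π_Y = (159 - q_B - q_Y)q_Y - 14q_Y.
Setting the follower's marginal profit to zero, 145 - q_B - 2q_Y = 0, i.e. q_Y = (145 - q_B)/2.
Bastion substitutes q_Y(q_B) into its own profit: π_B = q_B(159 - q_B - (145 - q_B)/2) - 14q_B = (173/2 - (1/2)q_B)q_B - 14q_B.
The leader's first-order condition 145/2 - q_B = 0 yields q_B = 145/2.
Then q_Y = (145 - 145/2)/2 = 145/4.

36.25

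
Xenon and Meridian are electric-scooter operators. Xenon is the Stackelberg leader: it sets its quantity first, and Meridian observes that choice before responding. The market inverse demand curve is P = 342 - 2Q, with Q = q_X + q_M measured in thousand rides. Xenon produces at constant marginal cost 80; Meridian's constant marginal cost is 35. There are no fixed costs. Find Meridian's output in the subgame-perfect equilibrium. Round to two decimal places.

The follower Meridian best-responds to any q_X: π_M = (342 - 2Q)q_M - 35q_M.
Setting the follower's marginal profit to zero, 307 - 2q_X - 4q_M = 0, i.e. q_M = (307 - 2q_X)/4.
Xenon substitutes q_M(q_X) into its own profit: π_X = q_X(342 - 2q_X - (307 - 2q_X)/2) - 80q_X = (377/2 - q_X)q_X - 80q_X.
The leader's first-order condition 217/2 - 2q_X = 0 yields q_X = 217/4.
Then q_M = (307 - 2·(217/4))/4 = 397/8.

49.63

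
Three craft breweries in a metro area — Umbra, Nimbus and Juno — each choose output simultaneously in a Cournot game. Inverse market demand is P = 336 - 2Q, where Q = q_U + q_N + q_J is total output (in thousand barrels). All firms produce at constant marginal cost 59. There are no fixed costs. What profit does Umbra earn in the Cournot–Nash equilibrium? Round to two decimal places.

A representative firm's profit is π_i = q_i(336 - 2Q) - 59q_i.
Setting ∂π_i/∂q_i = 0 with rivals' quantities fixed: 277 - 4q_i - 2·Σ_{j≠i} q_j = 0.
By symmetry each firm produces the same amount; substituting Σ_{j≠i} q_j = 2q_i yields q_i = 277/8.
Price P = 336 - 2·(831/8) = 513/4.
Umbra's profit: (513/4 - 59)·(277/8) = 2397.7813.

2397.78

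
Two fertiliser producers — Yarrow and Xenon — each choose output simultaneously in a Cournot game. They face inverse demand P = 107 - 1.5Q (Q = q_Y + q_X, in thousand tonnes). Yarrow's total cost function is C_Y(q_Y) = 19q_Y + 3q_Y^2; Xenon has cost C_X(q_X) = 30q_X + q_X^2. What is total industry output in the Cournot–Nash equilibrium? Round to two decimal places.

20.71

Yarrow's profit: π_Y = (107 - 1.5Q)q_Y - (19q_Y + 3q_Y²). Setting ∂π_Y/∂q_Y = 0: 88 - 9q_Y - (3/2)(q_X) = 0.
Xenon's first-order condition: 77 - 5q_X - (3/2)(q_Y) = 0.
So q_Y = (88 - (3/2)q_X)/9 and q_X = (77 - (3/2)q_Y)/5.
Solving the pair: q_Y = 1298/171, q_X = 748/57.
Total output Q = 1298/171 + 748/57 = 20.7135.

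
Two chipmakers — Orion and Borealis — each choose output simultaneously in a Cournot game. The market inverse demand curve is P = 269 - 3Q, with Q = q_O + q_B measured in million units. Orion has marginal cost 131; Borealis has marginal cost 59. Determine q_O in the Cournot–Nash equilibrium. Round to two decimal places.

Orion's profit: π_O = (269 - 3Q)q_O - (131q_O). Setting ∂π_O/∂q_O = 0: 138 - 6q_O - 3(q_B) = 0.
Borealis's first-order condition: 210 - 6q_B - 3(q_O) = 0.
So q_O = (138 - 3q_B)/6 and q_B = (210 - 3q_O)/6.
Solving the pair: q_O = 22/3, q_B = 94/3.

7.33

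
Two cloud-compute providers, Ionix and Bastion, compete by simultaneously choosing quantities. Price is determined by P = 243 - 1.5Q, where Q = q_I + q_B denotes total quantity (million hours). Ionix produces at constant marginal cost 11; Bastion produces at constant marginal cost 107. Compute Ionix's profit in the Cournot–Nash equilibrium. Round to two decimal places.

Ionix's profit: π_I = (243 - 1.5Q)q_I - (11q_I). Setting ∂π_I/∂q_I = 0: 232 - 3q_I - (3/2)(q_B) = 0.
Bastion's profit: π_B = (243 - 1.5Q)q_B - (107q_B). Setting ∂π_B/∂q_B = 0: 136 - 3q_B - (3/2)(q_I) = 0.
Rearranging gives the reaction functions q_I = (232 - (3/2)q_B)/3 and q_B = (136 - (3/2)q_I)/3.
Substituting one into the other gives q_I = 656/9 and q_B = 80/9.
Price P = 243 - (3/2)·(736/9) = 361/3.
Ionix's profit: (361/3 - 11)·(656/9) = 7969.1852.

7969.19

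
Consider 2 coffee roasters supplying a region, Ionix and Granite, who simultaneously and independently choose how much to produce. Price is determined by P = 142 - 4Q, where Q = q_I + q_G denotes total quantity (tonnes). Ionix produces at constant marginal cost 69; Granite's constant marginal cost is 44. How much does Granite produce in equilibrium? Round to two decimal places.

10.25

Ionix's profit: π_I = (142 - 4Q)q_I - (69q_I). Setting ∂π_I/∂q_I = 0: 73 - 8q_I - 4(q_G) = 0.
Granite's profit: π_G = (142 - 4Q)q_G - (44q_G). Setting ∂π_G/∂q_G = 0: 98 - 8q_G - 4(q_I) = 0.
So q_I = (73 - 4q_G)/8 and q_G = (98 - 4q_I)/8.
Substituting one into the other gives q_I = 4 and q_G = 41/4.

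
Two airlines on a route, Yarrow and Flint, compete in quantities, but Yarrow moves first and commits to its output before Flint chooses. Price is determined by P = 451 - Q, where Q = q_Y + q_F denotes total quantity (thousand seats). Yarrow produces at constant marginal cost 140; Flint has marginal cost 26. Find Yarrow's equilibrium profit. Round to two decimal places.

The follower Flint best-responds to any q_Y: π_F = (451 - Q)q_F - 26q_F.
Setting the follower's marginal profit to zero, 425 - q_Y - 2q_F = 0, i.e. q_F = (425 - q_Y)/2.
The leader anticipates this reaction. Substituting into P = 451 - Q gives P = 477/2 - (1/2)q_Y, so π_Y = (477/2 - (1/2)q_Y)q_Y - 140q_Y.
Leader FOC: 197/2 - q_Y = 0, so q_Y = 197/2.
Then q_F = (425 - 197/2)/2 = 653/4.
Price P = 451 - 1047/4 = 757/4.
Yarrow's profit: (757/4 - 140)·(197/2) = 4851.1250.

4851.13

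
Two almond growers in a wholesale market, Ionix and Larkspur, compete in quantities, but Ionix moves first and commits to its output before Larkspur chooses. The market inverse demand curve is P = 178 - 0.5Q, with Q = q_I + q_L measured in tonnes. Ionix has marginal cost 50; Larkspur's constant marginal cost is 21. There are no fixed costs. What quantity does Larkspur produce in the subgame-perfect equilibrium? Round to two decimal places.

107.50

The follower Larkspur best-responds to any q_I: π_L = (178 - 0.5Q)q_L - 21q_L.
Setting the follower's marginal profit to zero, 157 - (1/2)q_I - q_L = 0, i.e. q_L = (157 - (1/2)q_I).
Ionix substitutes q_L(q_I) into its own profit: π_I = q_I(178 - (1/2)q_I - (157 - (1/2)q_I)/2) - 50q_I = (199/2 - (1/4)q_I)q_I - 50q_I.
Maximising: ∂π_I/∂q_I = 99/2 - (1/2)q_I = 0, giving q_I = 99.
Then q_L = (157 - (1/2)·99) = 215/2.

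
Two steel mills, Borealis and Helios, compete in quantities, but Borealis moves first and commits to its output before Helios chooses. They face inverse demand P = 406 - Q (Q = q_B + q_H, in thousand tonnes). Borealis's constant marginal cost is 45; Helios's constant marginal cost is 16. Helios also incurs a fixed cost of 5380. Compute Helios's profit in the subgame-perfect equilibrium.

Solve by backward induction. Given q_B, the follower Helios maximises π_H = (406 - q_B - q_H)q_H - 16q_H.
∂π_H/∂q_H = 390 - q_B - 2q_H = 0 gives the reaction function q_H = (390 - q_B)/2.
The leader anticipates this reaction. Substituting into P = 406 - Q gives P = 211 - (1/2)q_B, so π_B = (211 - (1/2)q_B)q_B - 45q_B.
Maximising: ∂π_B/∂q_B = 166 - q_B = 0, giving q_B = 166.
Then q_H = (390 - 166)/2 = 112.
Price P = 406 - 278 = 128.
Helios's profit: (128 - 16)·112 - 5380 = 7164.

7164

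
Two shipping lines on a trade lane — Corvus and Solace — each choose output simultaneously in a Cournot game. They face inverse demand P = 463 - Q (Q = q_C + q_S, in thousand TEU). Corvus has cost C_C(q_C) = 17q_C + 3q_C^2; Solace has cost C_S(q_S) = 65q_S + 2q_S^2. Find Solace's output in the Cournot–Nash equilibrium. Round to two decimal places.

58.26

Corvus's profit: π_C = (463 - Q)q_C - (17q_C + 3q_C²). Setting ∂π_C/∂q_C = 0: 446 - 8q_C - (q_S) = 0.
Solace's first-order condition: 398 - 6q_S - (q_C) = 0.
Best responses: q_C = (446 - q_S)/8, q_S = (398 - q_C)/6.
Substituting one into the other gives q_C = 48.4681 and q_S = 58.2553.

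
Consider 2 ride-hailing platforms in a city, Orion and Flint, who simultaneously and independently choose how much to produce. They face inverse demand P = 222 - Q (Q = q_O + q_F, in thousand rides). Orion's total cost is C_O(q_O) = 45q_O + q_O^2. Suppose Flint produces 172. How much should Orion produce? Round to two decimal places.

With the rival's output fixed at 172, Orion's profit is π_O = (222 - 172 - q_O)q_O - (45q_O + q_O²) = (50 - q_O)q_O - (45q_O + q_O²).
∂π_O/∂q_O = 5 - 4q_O = 0, so q_O = 5/4.

1.25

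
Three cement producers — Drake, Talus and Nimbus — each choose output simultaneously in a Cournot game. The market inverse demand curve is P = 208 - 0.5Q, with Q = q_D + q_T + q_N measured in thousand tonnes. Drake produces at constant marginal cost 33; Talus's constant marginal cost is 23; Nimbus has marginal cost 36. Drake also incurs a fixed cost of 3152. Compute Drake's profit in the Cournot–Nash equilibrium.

Drake's profit: π_D = (208 - 0.5Q)q_D - (33q_D). Setting ∂π_D/∂q_D = 0: 175 - q_D - (1/2)(q_T + q_N) = 0.
Talus's first-order condition: 185 - q_T - (1/2)(q_D + q_N) = 0.
Nimbus's first-order condition: 172 - q_N - (1/2)(q_D + q_T) = 0.
Adding the 3 conditions: 532 − Q − Q = 0, i.e. Q = 266.
Back-substituting: q_D = (175 − 133)/(1/2) = 84, q_T = (185 − 133)/(1/2) = 104, q_N = (172 − 133)/(1/2) = 78.
Price P = 208 - (1/2)·266 = 75.
Drake's profit: (75 - 33)·84 - 3152 = 376.

376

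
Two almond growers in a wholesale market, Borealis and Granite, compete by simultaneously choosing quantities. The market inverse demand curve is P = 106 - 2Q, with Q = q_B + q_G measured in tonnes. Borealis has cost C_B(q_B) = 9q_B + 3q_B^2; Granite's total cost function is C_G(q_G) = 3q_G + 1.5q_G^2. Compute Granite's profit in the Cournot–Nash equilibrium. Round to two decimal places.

Borealis's profit: π_B = (106 - 2Q)q_B - (9q_B + 3q_B²). Setting ∂π_B/∂q_B = 0: 97 - 10q_B - 2(q_G) = 0.
Granite's first-order condition: 103 - 7q_G - 2(q_B) = 0.
Best responses: q_B = (97 - 2q_G)/10, q_G = (103 - 2q_B)/7.
Substituting one into the other gives q_B = 43/6 and q_G = 38/3.
Price P = 106 - 2·(119/6) = 199/3.
Granite's profit: (199/3)·(38/3) - 3·(38/3) - (3/2)(38/3)² = 561.5556.

561.56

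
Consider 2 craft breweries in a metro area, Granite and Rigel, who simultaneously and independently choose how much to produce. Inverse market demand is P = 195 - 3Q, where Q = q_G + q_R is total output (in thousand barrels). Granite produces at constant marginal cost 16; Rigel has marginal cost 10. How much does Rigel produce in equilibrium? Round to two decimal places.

21.22

Granite's profit: π_G = (195 - 3Q)q_G - (16q_G). Setting ∂π_G/∂q_G = 0: 179 - 6q_G - 3(q_R) = 0.
Rigel's first-order condition: 185 - 6q_R - 3(q_G) = 0.
Best responses: q_G = (179 - 3q_R)/6, q_R = (185 - 3q_G)/6.
Substituting one into the other gives q_G = 173/9 and q_R = 191/9.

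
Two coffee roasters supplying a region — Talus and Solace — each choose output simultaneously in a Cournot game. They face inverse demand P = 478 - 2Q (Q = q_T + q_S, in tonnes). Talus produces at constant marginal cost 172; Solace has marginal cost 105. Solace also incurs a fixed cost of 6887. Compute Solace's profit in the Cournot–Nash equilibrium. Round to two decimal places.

3868.56

Talus's profit: π_T = (478 - 2Q)q_T - (172q_T). Setting ∂π_T/∂q_T = 0: 306 - 4q_T - 2(q_S) = 0.
Solace's first-order condition: 373 - 4q_S - 2(q_T) = 0.
Rearranging gives the reaction functions q_T = (306 - 2q_S)/4 and q_S = (373 - 2q_T)/4.
Solving the pair: q_T = 239/6, q_S = 220/3.
Price P = 478 - 2·(679/6) = 755/3.
Solace's profit: (755/3 - 105)·(220/3) - 6887 = 3868.5556.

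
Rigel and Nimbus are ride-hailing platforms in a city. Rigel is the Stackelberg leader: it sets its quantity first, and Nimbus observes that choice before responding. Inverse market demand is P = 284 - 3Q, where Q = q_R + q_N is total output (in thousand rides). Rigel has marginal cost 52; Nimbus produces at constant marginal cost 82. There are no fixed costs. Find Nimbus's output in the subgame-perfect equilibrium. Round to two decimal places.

11.83

Solve by backward induction. Given q_R, the follower Nimbus maximises π_N = (284 - 3q_R - 3q_N)q_N - 82q_N.
Setting the follower's marginal profit to zero, 202 - 3q_R - 6q_N = 0, i.e. q_N = (202 - 3q_R)/6.
The leader anticipates this reaction. Substituting into P = 284 - 3Q gives P = 183 - (3/2)q_R, so π_R = (183 - (3/2)q_R)q_R - 52q_R.
The leader's first-order condition 131 - 3q_R = 0 yields q_R = 131/3.
Then q_N = (202 - 3·(131/3))/6 = 71/6.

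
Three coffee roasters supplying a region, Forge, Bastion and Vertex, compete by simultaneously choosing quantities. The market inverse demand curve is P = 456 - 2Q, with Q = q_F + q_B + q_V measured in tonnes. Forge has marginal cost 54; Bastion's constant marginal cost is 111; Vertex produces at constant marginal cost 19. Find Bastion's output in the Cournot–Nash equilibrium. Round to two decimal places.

24.50

Forge's profit: π_F = (456 - 2Q)q_F - (54q_F). Setting ∂π_F/∂q_F = 0: 402 - 4q_F - 2(q_B + q_V) = 0.
Bastion's profit: π_B = (456 - 2Q)q_B - (111q_B). Setting ∂π_B/∂q_B = 0: 345 - 4q_B - 2(q_F + q_V) = 0.
Vertex's first-order condition: 437 - 4q_V - 2(q_F + q_B) = 0.
Adding the 3 conditions: 1184 − 4Q − 4Q = 0, i.e. Q = 148.
Back-substituting: q_F = (402 − 296)/2 = 53, q_B = (345 − 296)/2 = 49/2, q_V = (437 − 296)/2 = 141/2.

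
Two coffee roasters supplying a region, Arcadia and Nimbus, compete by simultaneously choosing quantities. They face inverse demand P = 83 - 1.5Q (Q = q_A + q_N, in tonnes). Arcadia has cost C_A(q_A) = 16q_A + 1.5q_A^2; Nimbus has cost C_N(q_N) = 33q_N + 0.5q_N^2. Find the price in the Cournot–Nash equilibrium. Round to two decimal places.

55.93

Arcadia's profit: π_A = (83 - 1.5Q)q_A - (16q_A + (3/2)q_A²). Setting ∂π_A/∂q_A = 0: 67 - 6q_A - (3/2)(q_N) = 0.
Nimbus's first-order condition: 50 - 4q_N - (3/2)(q_A) = 0.
Rearranging gives the reaction functions q_A = (67 - (3/2)q_N)/6 and q_N = (50 - (3/2)q_A)/4.
Solving the pair: q_A = 772/87, q_N = 266/29.
Total output Q = 1570/87, so price P = 83 - (3/2)·(1570/87) = 1622/29.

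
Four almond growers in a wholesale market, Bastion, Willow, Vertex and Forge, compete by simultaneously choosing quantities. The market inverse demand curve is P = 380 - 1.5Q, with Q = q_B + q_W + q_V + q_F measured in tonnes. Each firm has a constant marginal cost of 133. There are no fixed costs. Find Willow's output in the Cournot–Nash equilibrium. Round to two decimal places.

A representative firm's profit is π_i = q_i(380 - 1.5Q) - 133q_i.
Setting ∂π_i/∂q_i = 0 with rivals' quantities fixed: 247 - 3q_i - (3/2)·Σ_{j≠i} q_j = 0.
With identical firms every q_j equals q_i, so Σ_{j≠i} q_j = 3q_i and 247 = (15/2)q_i, giving q_i = 494/15.

32.93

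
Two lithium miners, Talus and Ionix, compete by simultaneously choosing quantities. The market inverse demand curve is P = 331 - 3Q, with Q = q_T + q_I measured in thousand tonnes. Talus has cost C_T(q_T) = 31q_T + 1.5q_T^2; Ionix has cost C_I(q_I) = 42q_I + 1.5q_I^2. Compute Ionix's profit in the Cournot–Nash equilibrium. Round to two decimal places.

Talus's profit: π_T = (331 - 3Q)q_T - (31q_T + (3/2)q_T²). Setting ∂π_T/∂q_T = 0: 300 - 9q_T - 3(q_I) = 0.
Ionix's profit: π_I = (331 - 3Q)q_I - (42q_I + (3/2)q_I²). Setting ∂π_I/∂q_I = 0: 289 - 9q_I - 3(q_T) = 0.
Rearranging gives the reaction functions q_T = (300 - 3q_I)/9 and q_I = (289 - 3q_T)/9.
Substituting one into the other gives q_T = 611/24 and q_I = 189/8.
Price P = 331 - 3·(589/12) = 735/4.
Ionix's profit: (735/4)·(189/8) - 42·(189/8) - (3/2)(189/8)² = 2511.6328.

2511.63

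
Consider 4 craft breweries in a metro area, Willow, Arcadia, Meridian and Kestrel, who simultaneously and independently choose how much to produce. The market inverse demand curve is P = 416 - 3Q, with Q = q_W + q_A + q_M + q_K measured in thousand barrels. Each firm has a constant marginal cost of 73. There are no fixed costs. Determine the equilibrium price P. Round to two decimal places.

141.60

Each firm earns π_i = (416 - 3Q)q_i - 73q_i.
Setting ∂π_i/∂q_i = 0 with rivals' quantities fixed: 343 - 6q_i - 3·Σ_{j≠i} q_j = 0.
With identical firms every q_j equals q_i, so Σ_{j≠i} q_j = 3q_i and 343 = 15q_i, giving q_i = 343/15.
Total output Q = 1372/15, so price P = 416 - 3·(1372/15) = 708/5.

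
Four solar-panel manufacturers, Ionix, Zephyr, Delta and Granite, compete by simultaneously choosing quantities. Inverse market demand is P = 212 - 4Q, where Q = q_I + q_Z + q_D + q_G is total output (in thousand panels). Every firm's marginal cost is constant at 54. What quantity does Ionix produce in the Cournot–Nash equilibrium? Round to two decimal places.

7.90

Each firm earns π_i = (212 - 4Q)q_i - 54q_i.
First-order condition (treating rivals' output as given): 158 - 8q_i - 4·Σ_{j≠i} q_j = 0.
By symmetry each firm produces the same amount; substituting Σ_{j≠i} q_j = 3q_i yields q_i = 158/20 = 79/10.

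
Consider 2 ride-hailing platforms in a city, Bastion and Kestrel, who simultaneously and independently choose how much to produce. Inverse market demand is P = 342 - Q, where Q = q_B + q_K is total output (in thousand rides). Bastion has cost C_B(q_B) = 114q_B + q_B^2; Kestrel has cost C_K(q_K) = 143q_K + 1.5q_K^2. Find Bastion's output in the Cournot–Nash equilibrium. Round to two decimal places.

Bastion's profit: π_B = (342 - Q)q_B - (114q_B + q_B²). Setting ∂π_B/∂q_B = 0: 228 - 4q_B - (q_K) = 0.
Kestrel's profit: π_K = (342 - Q)q_K - (143q_K + (3/2)q_K²). Setting ∂π_K/∂q_K = 0: 199 - 5q_K - (q_B) = 0.
Best responses: q_B = (228 - q_K)/4, q_K = (199 - q_B)/5.
Solving the pair: q_B = 941/19, q_K = 568/19.

49.53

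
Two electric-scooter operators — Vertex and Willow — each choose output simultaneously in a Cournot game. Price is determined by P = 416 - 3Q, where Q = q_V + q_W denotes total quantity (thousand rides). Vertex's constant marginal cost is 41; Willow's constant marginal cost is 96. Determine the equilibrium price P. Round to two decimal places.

184.33

Vertex's profit: π_V = (416 - 3Q)q_V - (41q_V). Setting ∂π_V/∂q_V = 0: 375 - 6q_V - 3(q_W) = 0.
Willow's profit: π_W = (416 - 3Q)q_W - (96q_W). Setting ∂π_W/∂q_W = 0: 320 - 6q_W - 3(q_V) = 0.
Rearranging gives the reaction functions q_V = (375 - 3q_W)/6 and q_W = (320 - 3q_V)/6.
Substituting one into the other gives q_V = 430/9 and q_W = 265/9.
Total output Q = 695/9, so price P = 416 - 3·(695/9) = 553/3.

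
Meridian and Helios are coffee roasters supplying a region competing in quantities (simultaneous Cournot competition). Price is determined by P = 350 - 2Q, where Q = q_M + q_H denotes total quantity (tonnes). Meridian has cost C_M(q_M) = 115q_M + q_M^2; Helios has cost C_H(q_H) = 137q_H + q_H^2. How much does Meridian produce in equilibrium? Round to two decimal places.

30.75

Meridian's profit: π_M = (350 - 2Q)q_M - (115q_M + q_M²). Setting ∂π_M/∂q_M = 0: 235 - 6q_M - 2(q_H) = 0.
Helios's first-order condition: 213 - 6q_H - 2(q_M) = 0.
Best responses: q_M = (235 - 2q_H)/6, q_H = (213 - 2q_M)/6.
Solving the pair: q_M = 123/4, q_H = 101/4.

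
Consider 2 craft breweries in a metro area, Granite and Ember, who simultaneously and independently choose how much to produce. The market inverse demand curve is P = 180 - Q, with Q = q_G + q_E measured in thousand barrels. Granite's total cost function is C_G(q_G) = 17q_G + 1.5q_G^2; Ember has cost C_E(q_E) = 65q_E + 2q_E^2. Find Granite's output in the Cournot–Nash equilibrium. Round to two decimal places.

29.76

Granite's profit: π_G = (180 - Q)q_G - (17q_G + (3/2)q_G²). Setting ∂π_G/∂q_G = 0: 163 - 5q_G - (q_E) = 0.
Ember's profit: π_E = (180 - Q)q_E - (65q_E + 2q_E²). Setting ∂π_E/∂q_E = 0: 115 - 6q_E - (q_G) = 0.
Rearranging gives the reaction functions q_G = (163 - q_E)/5 and q_E = (115 - q_G)/6.
Solving the pair: q_G = 863/29, q_E = 412/29.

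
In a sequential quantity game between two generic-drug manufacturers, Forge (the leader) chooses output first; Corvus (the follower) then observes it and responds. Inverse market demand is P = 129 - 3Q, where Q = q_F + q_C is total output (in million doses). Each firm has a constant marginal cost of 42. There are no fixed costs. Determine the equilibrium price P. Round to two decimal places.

63.75

The follower Corvus best-responds to any q_F: π_C = (129 - 3Q)q_C - 42q_C.
Follower FOC: 87 - 3q_F - 6q_C = 0, so q_C(q_F) = (87 - 3q_F)/6.
Forge substitutes q_C(q_F) into its own profit: π_F = q_F(129 - 3q_F - (87 - 3q_F)/2) - 42q_F = (171/2 - (3/2)q_F)q_F - 42q_F.
The leader's first-order condition 87/2 - 3q_F = 0 yields q_F = 29/2.
Then q_C = (87 - 3·(29/2))/6 = 29/4.
Total output Q = 87/4, so price P = 129 - 3·(87/4) = 255/4.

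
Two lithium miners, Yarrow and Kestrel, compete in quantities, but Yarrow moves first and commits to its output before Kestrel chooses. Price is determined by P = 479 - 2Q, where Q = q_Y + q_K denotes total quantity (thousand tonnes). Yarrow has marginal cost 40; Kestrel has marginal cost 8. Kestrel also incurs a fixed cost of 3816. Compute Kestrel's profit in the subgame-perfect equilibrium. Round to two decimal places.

Solve by backward induction. Given q_Y, the follower Kestrel maximises π_K = (479 - 2q_Y - 2q_K)q_K - 8q_K.
Setting the follower's marginal profit to zero, 471 - 2q_Y - 4q_K = 0, i.e. q_K = (471 - 2q_Y)/4.
Yarrow substitutes q_K(q_Y) into its own profit: π_Y = q_Y(479 - 2q_Y - (471 - 2q_Y)/2) - 40q_Y = (487/2 - q_Y)q_Y - 40q_Y.
Maximising: ∂π_Y/∂q_Y = 407/2 - 2q_Y = 0, giving q_Y = 407/4.
Then q_K = (471 - 2·(407/4))/4 = 535/8.
Price P = 479 - 2·(1349/8) = 567/4.
Kestrel's profit: (567/4 - 8)·(535/8) - 3816 = 5128.5313.

5128.53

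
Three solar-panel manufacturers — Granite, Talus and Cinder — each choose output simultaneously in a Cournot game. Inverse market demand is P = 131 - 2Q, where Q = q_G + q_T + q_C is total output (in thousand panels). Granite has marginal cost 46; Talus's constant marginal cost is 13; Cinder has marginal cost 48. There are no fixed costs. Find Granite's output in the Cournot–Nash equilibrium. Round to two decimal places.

6.75

Granite's profit: π_G = (131 - 2Q)q_G - (46q_G). Setting ∂π_G/∂q_G = 0: 85 - 4q_G - 2(q_T + q_C) = 0.
Talus's first-order condition: 118 - 4q_T - 2(q_G + q_C) = 0.
Cinder's profit: π_C = (131 - 2Q)q_C - (48q_C). Setting ∂π_C/∂q_C = 0: 83 - 4q_C - 2(q_G + q_T) = 0.
Adding the 3 conditions: 286 − 4Q − 4Q = 0, i.e. Q = 143/4.
Back-substituting: q_G = (85 − 143/2)/2 = 27/4, q_T = (118 − 143/2)/2 = 93/4, q_C = (83 − 143/2)/2 = 23/4.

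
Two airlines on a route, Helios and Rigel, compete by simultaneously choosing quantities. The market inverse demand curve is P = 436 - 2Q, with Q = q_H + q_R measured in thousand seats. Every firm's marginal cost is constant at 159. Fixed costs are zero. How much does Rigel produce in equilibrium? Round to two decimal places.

Each firm earns π_i = (436 - 2Q)q_i - 159q_i.
First-order condition (treating rivals' output as given): 277 - 4q_i - 2q_j = 0.
By symmetry each firm produces the same amount; substituting q_j = q_i yields q_i = 277/6.

46.17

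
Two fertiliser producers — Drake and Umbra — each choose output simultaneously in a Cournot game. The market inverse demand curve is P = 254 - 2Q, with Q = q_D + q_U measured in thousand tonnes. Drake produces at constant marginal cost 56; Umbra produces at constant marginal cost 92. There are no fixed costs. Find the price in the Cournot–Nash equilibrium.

134

Drake's profit: π_D = (254 - 2Q)q_D - (56q_D). Setting ∂π_D/∂q_D = 0: 198 - 4q_D - 2(q_U) = 0.
Umbra's profit: π_U = (254 - 2Q)q_U - (92q_U). Setting ∂π_U/∂q_U = 0: 162 - 4q_U - 2(q_D) = 0.
Rearranging gives the reaction functions q_D = (198 - 2q_U)/4 and q_U = (162 - 2q_D)/4.
Substituting one into the other gives q_D = 39 and q_U = 21.
Total output Q = 60, so price P = 254 - 2·60 = 134.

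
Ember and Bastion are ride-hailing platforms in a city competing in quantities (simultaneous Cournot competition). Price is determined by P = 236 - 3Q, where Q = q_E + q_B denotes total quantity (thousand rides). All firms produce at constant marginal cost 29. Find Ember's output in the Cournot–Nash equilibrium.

23

Each firm earns π_i = (236 - 3Q)q_i - 29q_i.
Setting ∂π_i/∂q_i = 0 with rivals' quantities fixed: 207 - 6q_i - 3q_j = 0.
With identical firms every q_j equals q_i, so q_j = q_i and 207 = 9q_i, giving q_i = 23.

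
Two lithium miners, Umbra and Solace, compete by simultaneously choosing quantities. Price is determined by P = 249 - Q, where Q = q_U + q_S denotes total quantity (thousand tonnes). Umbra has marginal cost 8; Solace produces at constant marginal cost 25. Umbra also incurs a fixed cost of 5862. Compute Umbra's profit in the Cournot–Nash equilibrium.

1534

Umbra's profit: π_U = (249 - Q)q_U - (8q_U). Setting ∂π_U/∂q_U = 0: 241 - 2q_U - (q_S) = 0.
Solace's profit: π_S = (249 - Q)q_S - (25q_S). Setting ∂π_S/∂q_S = 0: 224 - 2q_S - (q_U) = 0.
So q_U = (241 - q_S)/2 and q_S = (224 - q_U)/2.
Substituting one into the other gives q_U = 86 and q_S = 69.
Price P = 249 - 155 = 94.
Umbra's profit: (94 - 8)·86 - 5862 = 1534.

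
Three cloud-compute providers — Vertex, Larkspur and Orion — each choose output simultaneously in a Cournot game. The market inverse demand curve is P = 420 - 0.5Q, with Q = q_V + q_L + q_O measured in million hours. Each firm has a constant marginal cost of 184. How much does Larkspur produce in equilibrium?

118

Each firm earns π_i = (420 - 0.5Q)q_i - 184q_i.
First-order condition (treating rivals' output as given): 236 - q_i - (1/2)·Σ_{j≠i} q_j = 0.
By symmetry each firm produces the same amount; substituting Σ_{j≠i} q_j = 2q_i yields q_i = 236/2 = 118.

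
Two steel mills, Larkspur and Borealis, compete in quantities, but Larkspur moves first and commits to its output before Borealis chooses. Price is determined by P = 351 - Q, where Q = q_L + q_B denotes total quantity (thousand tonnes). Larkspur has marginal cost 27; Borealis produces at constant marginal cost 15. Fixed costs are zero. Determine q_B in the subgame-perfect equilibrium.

90

Solve by backward induction. Given q_L, the follower Borealis maximises π_B = (351 - q_L - q_B)q_B - 15q_B.
∂π_B/∂q_B = 336 - q_L - 2q_B = 0 gives the reaction function q_B = (336 - q_L)/2.
Larkspur substitutes q_B(q_L) into its own profit: π_L = q_L(351 - q_L - (336 - q_L)/2) - 27q_L = (183 - (1/2)q_L)q_L - 27q_L.
Leader FOC: 156 - q_L = 0, so q_L = 156.
Then q_B = (336 - 156)/2 = 90.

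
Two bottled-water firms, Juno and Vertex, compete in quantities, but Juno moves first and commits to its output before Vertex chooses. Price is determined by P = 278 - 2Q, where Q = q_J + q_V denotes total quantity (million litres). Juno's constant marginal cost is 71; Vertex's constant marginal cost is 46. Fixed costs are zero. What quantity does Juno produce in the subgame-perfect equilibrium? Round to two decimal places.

Solve by backward induction. Given q_J, the follower Vertex maximises π_V = (278 - 2q_J - 2q_V)q_V - 46q_V.
Setting the follower's marginal profit to zero, 232 - 2q_J - 4q_V = 0, i.e. q_V = (232 - 2q_J)/4.
The leader anticipates this reaction. Substituting into P = 278 - 2Q gives P = 162 - q_J, so π_J = (162 - q_J)q_J - 71q_J.
Maximising: ∂π_J/∂q_J = 91 - 2q_J = 0, giving q_J = 91/2.
Then q_V = (232 - 2·(91/2))/4 = 141/4.

45.50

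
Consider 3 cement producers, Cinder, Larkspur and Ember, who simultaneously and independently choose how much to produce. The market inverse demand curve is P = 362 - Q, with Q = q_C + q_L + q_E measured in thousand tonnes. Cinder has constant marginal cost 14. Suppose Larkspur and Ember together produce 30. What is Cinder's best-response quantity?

159

With rivals' combined output fixed at 30, Cinder's profit is π_C = (362 - 30 - q_C)q_C - (14q_C) = (332 - q_C)q_C - (14q_C).
∂π_C/∂q_C = 318 - 2q_C = 0, so q_C = 159.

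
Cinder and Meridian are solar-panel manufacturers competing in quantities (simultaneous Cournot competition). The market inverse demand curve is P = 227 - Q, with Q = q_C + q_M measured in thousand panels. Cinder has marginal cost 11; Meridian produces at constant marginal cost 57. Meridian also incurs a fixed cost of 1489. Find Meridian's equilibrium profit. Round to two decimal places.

Cinder's profit: π_C = (227 - Q)q_C - (11q_C). Setting ∂π_C/∂q_C = 0: 216 - 2q_C - (q_M) = 0.
Meridian's first-order condition: 170 - 2q_M - (q_C) = 0.
Best responses: q_C = (216 - q_M)/2, q_M = (170 - q_C)/2.
Solving the pair: q_C = 262/3, q_M = 124/3.
Price P = 227 - 386/3 = 295/3.
Meridian's profit: (295/3 - 57)·(124/3) - 1489 = 1975/9.

219.44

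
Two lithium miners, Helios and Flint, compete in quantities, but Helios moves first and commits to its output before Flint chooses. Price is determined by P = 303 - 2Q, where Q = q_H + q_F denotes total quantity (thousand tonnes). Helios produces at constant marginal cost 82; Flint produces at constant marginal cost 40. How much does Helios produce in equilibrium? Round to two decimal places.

44.75

Solve by backward induction. Given q_H, the follower Flint maximises π_F = (303 - 2q_H - 2q_F)q_F - 40q_F.
Setting the follower's marginal profit to zero, 263 - 2q_H - 4q_F = 0, i.e. q_F = (263 - 2q_H)/4.
The leader anticipates this reaction. Substituting into P = 303 - 2Q gives P = 343/2 - q_H, so π_H = (343/2 - q_H)q_H - 82q_H.
Leader FOC: 179/2 - 2q_H = 0, so q_H = 179/4.
Then q_F = (263 - 2·(179/4))/4 = 347/8.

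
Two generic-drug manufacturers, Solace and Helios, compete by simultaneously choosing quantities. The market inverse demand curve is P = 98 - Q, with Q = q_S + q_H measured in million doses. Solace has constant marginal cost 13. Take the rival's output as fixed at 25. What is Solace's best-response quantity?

With the rival's output fixed at 25, Solace's profit is π_S = (98 - 25 - q_S)q_S - (13q_S) = (73 - q_S)q_S - (13q_S).
∂π_S/∂q_S = 60 - 2q_S = 0, so q_S = 30.

30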